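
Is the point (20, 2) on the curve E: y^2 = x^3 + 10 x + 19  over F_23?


Check whether y^2 = x^3 + 10 x + 19 (mod 23) for (x, y) = (20, 2).
LHS: y^2 = 2^2 mod 23 = 4
RHS: x^3 + 10 x + 19 = 20^3 + 10*20 + 19 mod 23 = 8
LHS != RHS

No, not on the curve


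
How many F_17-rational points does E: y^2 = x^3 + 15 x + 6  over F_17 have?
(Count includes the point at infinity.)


For each x in F_17, count y with y^2 = x^3 + 15 x + 6 mod 17:
  x = 5: RHS = 2, y in [6, 11]  -> 2 point(s)
  x = 8: RHS = 9, y in [3, 14]  -> 2 point(s)
  x = 10: RHS = 0, y in [0]  -> 1 point(s)
  x = 13: RHS = 1, y in [1, 16]  -> 2 point(s)
  x = 14: RHS = 2, y in [6, 11]  -> 2 point(s)
  x = 15: RHS = 2, y in [6, 11]  -> 2 point(s)
Affine points: 11. Add the point at infinity: total = 12.

#E(F_17) = 12


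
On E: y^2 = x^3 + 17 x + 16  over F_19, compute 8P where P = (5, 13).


k = 8 = 1000_2 (binary, LSB first: 0001)
Double-and-add from P = (5, 13):
  bit 0 = 0: acc unchanged = O
  bit 1 = 0: acc unchanged = O
  bit 2 = 0: acc unchanged = O
  bit 3 = 1: acc = O + (6, 12) = (6, 12)

8P = (6, 12)


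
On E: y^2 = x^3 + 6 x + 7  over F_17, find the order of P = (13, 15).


Compute successive multiples of P until we hit O:
  1P = (13, 15)
  2P = (16, 0)
  3P = (13, 2)
  4P = O

ord(P) = 4


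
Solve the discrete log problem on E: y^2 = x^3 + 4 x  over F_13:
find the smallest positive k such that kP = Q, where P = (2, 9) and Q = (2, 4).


Enumerate multiples of P until we hit Q = (2, 4):
  1P = (2, 9)
  2P = (0, 0)
  3P = (2, 4)
Match found at i = 3.

k = 3


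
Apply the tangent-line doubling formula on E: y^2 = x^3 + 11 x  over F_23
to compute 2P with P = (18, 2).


Doubling: s = (3 x1^2 + a) / (2 y1)
s = (3*18^2 + 11) / (2*2) mod 23 = 10
x3 = s^2 - 2 x1 mod 23 = 10^2 - 2*18 = 18
y3 = s (x1 - x3) - y1 mod 23 = 10 * (18 - 18) - 2 = 21

2P = (18, 21)


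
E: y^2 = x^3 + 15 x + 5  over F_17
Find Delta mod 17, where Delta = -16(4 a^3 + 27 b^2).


4 a^3 + 27 b^2 = 4*15^3 + 27*5^2 = 13500 + 675 = 14175
Delta = -16 * (14175) = -226800
Delta mod 17 = 14

Delta = 14 (mod 17)


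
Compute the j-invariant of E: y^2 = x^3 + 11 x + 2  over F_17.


Delta = -16(4 a^3 + 27 b^2) mod 17 = 9
-1728 * (4 a)^3 = -1728 * (4*11)^3 mod 17 = 16
j = 16 * 9^(-1) mod 17 = 15

j = 15 (mod 17)


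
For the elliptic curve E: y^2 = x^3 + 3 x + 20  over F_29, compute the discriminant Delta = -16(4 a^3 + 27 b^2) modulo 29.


4 a^3 + 27 b^2 = 4*3^3 + 27*20^2 = 108 + 10800 = 10908
Delta = -16 * (10908) = -174528
Delta mod 29 = 23

Delta = 23 (mod 29)


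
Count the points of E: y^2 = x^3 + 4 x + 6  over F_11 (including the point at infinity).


For each x in F_11, count y with y^2 = x^3 + 4 x + 6 mod 11:
  x = 1: RHS = 0, y in [0]  -> 1 point(s)
  x = 2: RHS = 0, y in [0]  -> 1 point(s)
  x = 3: RHS = 1, y in [1, 10]  -> 2 point(s)
  x = 4: RHS = 9, y in [3, 8]  -> 2 point(s)
  x = 6: RHS = 4, y in [2, 9]  -> 2 point(s)
  x = 7: RHS = 3, y in [5, 6]  -> 2 point(s)
  x = 8: RHS = 0, y in [0]  -> 1 point(s)
  x = 9: RHS = 1, y in [1, 10]  -> 2 point(s)
  x = 10: RHS = 1, y in [1, 10]  -> 2 point(s)
Affine points: 15. Add the point at infinity: total = 16.

#E(F_11) = 16


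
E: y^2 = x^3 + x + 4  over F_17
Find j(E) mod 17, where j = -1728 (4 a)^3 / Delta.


Delta = -16(4 a^3 + 27 b^2) mod 17 = 11
-1728 * (4 a)^3 = -1728 * (4*1)^3 mod 17 = 10
j = 10 * 11^(-1) mod 17 = 4

j = 4 (mod 17)


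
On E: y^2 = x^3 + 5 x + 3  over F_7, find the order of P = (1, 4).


Compute successive multiples of P until we hit O:
  1P = (1, 4)
  2P = (6, 5)
  3P = (2, 0)
  4P = (6, 2)
  5P = (1, 3)
  6P = O

ord(P) = 6


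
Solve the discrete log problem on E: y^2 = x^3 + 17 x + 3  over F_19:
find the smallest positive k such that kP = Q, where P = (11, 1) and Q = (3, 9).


Enumerate multiples of P until we hit Q = (3, 9):
  1P = (11, 1)
  2P = (16, 18)
  3P = (18, 17)
  4P = (15, 17)
  5P = (9, 7)
  6P = (8, 9)
  7P = (5, 2)
  8P = (12, 15)
  9P = (2, 11)
  10P = (7, 3)
  11P = (6, 6)
  12P = (3, 10)
  13P = (3, 9)
Match found at i = 13.

k = 13


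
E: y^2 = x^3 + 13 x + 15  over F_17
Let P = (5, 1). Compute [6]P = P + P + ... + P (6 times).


k = 6 = 110_2 (binary, LSB first: 011)
Double-and-add from P = (5, 1):
  bit 0 = 0: acc unchanged = O
  bit 1 = 1: acc = O + (5, 16) = (5, 16)
  bit 2 = 1: acc = (5, 16) + (5, 1) = O

6P = O


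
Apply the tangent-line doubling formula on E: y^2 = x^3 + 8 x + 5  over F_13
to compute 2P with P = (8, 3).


Doubling: s = (3 x1^2 + a) / (2 y1)
s = (3*8^2 + 8) / (2*3) mod 13 = 3
x3 = s^2 - 2 x1 mod 13 = 3^2 - 2*8 = 6
y3 = s (x1 - x3) - y1 mod 13 = 3 * (8 - 6) - 3 = 3

2P = (6, 3)


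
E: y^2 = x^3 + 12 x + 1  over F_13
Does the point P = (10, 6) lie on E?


Check whether y^2 = x^3 + 12 x + 1 (mod 13) for (x, y) = (10, 6).
LHS: y^2 = 6^2 mod 13 = 10
RHS: x^3 + 12 x + 1 = 10^3 + 12*10 + 1 mod 13 = 3
LHS != RHS

No, not on the curve


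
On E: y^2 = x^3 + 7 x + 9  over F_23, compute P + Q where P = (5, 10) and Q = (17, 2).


P != Q, so use the chord formula.
s = (y2 - y1) / (x2 - x1) = (15) / (12) mod 23 = 7
x3 = s^2 - x1 - x2 mod 23 = 7^2 - 5 - 17 = 4
y3 = s (x1 - x3) - y1 mod 23 = 7 * (5 - 4) - 10 = 20

P + Q = (4, 20)


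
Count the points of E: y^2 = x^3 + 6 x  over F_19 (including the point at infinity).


For each x in F_19, count y with y^2 = x^3 + 6 x + 0 mod 19:
  x = 0: RHS = 0, y in [0]  -> 1 point(s)
  x = 1: RHS = 7, y in [8, 11]  -> 2 point(s)
  x = 2: RHS = 1, y in [1, 18]  -> 2 point(s)
  x = 3: RHS = 7, y in [8, 11]  -> 2 point(s)
  x = 6: RHS = 5, y in [9, 10]  -> 2 point(s)
  x = 7: RHS = 5, y in [9, 10]  -> 2 point(s)
  x = 8: RHS = 9, y in [3, 16]  -> 2 point(s)
  x = 9: RHS = 4, y in [2, 17]  -> 2 point(s)
  x = 14: RHS = 16, y in [4, 15]  -> 2 point(s)
  x = 15: RHS = 7, y in [8, 11]  -> 2 point(s)
Affine points: 19. Add the point at infinity: total = 20.

#E(F_19) = 20


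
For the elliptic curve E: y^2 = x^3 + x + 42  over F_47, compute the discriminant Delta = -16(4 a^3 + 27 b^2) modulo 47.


4 a^3 + 27 b^2 = 4*1^3 + 27*42^2 = 4 + 47628 = 47632
Delta = -16 * (47632) = -762112
Delta mod 47 = 40

Delta = 40 (mod 47)


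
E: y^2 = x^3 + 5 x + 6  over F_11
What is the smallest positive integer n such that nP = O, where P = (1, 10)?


Compute successive multiples of P until we hit O:
  1P = (1, 10)
  2P = (3, 9)
  3P = (10, 0)
  4P = (3, 2)
  5P = (1, 1)
  6P = O

ord(P) = 6


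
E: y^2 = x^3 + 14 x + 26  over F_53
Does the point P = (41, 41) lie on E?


Check whether y^2 = x^3 + 14 x + 26 (mod 53) for (x, y) = (41, 41).
LHS: y^2 = 41^2 mod 53 = 38
RHS: x^3 + 14 x + 26 = 41^3 + 14*41 + 26 mod 53 = 38
LHS = RHS

Yes, on the curve


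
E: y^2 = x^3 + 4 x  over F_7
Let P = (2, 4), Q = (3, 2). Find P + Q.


P != Q, so use the chord formula.
s = (y2 - y1) / (x2 - x1) = (5) / (1) mod 7 = 5
x3 = s^2 - x1 - x2 mod 7 = 5^2 - 2 - 3 = 6
y3 = s (x1 - x3) - y1 mod 7 = 5 * (2 - 6) - 4 = 4

P + Q = (6, 4)


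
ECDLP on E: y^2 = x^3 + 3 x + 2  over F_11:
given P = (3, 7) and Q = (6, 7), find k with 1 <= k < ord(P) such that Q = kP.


Enumerate multiples of P until we hit Q = (6, 7):
  1P = (3, 7)
  2P = (6, 7)
Match found at i = 2.

k = 2


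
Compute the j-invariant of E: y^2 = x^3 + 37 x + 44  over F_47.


Delta = -16(4 a^3 + 27 b^2) mod 47 = 46
-1728 * (4 a)^3 = -1728 * (4*37)^3 mod 47 = 13
j = 13 * 46^(-1) mod 47 = 34

j = 34 (mod 47)


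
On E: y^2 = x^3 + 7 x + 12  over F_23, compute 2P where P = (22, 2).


k = 2 = 10_2 (binary, LSB first: 01)
Double-and-add from P = (22, 2):
  bit 0 = 0: acc unchanged = O
  bit 1 = 1: acc = O + (14, 18) = (14, 18)

2P = (14, 18)


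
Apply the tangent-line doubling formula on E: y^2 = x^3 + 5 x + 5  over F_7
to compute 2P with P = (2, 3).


Doubling: s = (3 x1^2 + a) / (2 y1)
s = (3*2^2 + 5) / (2*3) mod 7 = 4
x3 = s^2 - 2 x1 mod 7 = 4^2 - 2*2 = 5
y3 = s (x1 - x3) - y1 mod 7 = 4 * (2 - 5) - 3 = 6

2P = (5, 6)


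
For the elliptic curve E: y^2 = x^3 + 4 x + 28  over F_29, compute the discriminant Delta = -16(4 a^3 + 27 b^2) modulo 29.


4 a^3 + 27 b^2 = 4*4^3 + 27*28^2 = 256 + 21168 = 21424
Delta = -16 * (21424) = -342784
Delta mod 29 = 25

Delta = 25 (mod 29)


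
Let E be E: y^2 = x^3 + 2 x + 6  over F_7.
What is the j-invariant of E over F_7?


Delta = -16(4 a^3 + 27 b^2) mod 7 = 1
-1728 * (4 a)^3 = -1728 * (4*2)^3 mod 7 = 1
j = 1 * 1^(-1) mod 7 = 1

j = 1 (mod 7)


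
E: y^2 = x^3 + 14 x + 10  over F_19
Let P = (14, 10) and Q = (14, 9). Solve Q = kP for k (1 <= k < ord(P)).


Enumerate multiples of P until we hit Q = (14, 9):
  1P = (14, 10)
  2P = (8, 11)
  3P = (6, 14)
  4P = (4, 4)
  5P = (12, 14)
  6P = (16, 13)
  7P = (15, 17)
  8P = (1, 5)
  9P = (1, 14)
  10P = (15, 2)
  11P = (16, 6)
  12P = (12, 5)
  13P = (4, 15)
  14P = (6, 5)
  15P = (8, 8)
  16P = (14, 9)
Match found at i = 16.

k = 16


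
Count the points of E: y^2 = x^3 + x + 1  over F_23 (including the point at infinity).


For each x in F_23, count y with y^2 = x^3 + 1 x + 1 mod 23:
  x = 0: RHS = 1, y in [1, 22]  -> 2 point(s)
  x = 1: RHS = 3, y in [7, 16]  -> 2 point(s)
  x = 3: RHS = 8, y in [10, 13]  -> 2 point(s)
  x = 4: RHS = 0, y in [0]  -> 1 point(s)
  x = 5: RHS = 16, y in [4, 19]  -> 2 point(s)
  x = 6: RHS = 16, y in [4, 19]  -> 2 point(s)
  x = 7: RHS = 6, y in [11, 12]  -> 2 point(s)
  x = 9: RHS = 3, y in [7, 16]  -> 2 point(s)
  x = 11: RHS = 9, y in [3, 20]  -> 2 point(s)
  x = 12: RHS = 16, y in [4, 19]  -> 2 point(s)
  x = 13: RHS = 3, y in [7, 16]  -> 2 point(s)
  x = 17: RHS = 9, y in [3, 20]  -> 2 point(s)
  x = 18: RHS = 9, y in [3, 20]  -> 2 point(s)
  x = 19: RHS = 2, y in [5, 18]  -> 2 point(s)
Affine points: 27. Add the point at infinity: total = 28.

#E(F_23) = 28


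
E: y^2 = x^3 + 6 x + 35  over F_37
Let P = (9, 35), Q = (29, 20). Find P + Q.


P != Q, so use the chord formula.
s = (y2 - y1) / (x2 - x1) = (22) / (20) mod 37 = 27
x3 = s^2 - x1 - x2 mod 37 = 27^2 - 9 - 29 = 25
y3 = s (x1 - x3) - y1 mod 37 = 27 * (9 - 25) - 35 = 14

P + Q = (25, 14)


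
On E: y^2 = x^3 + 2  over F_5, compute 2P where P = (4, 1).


Doubling: s = (3 x1^2 + a) / (2 y1)
s = (3*4^2 + 0) / (2*1) mod 5 = 4
x3 = s^2 - 2 x1 mod 5 = 4^2 - 2*4 = 3
y3 = s (x1 - x3) - y1 mod 5 = 4 * (4 - 3) - 1 = 3

2P = (3, 3)


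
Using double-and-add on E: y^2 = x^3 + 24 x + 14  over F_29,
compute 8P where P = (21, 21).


k = 8 = 1000_2 (binary, LSB first: 0001)
Double-and-add from P = (21, 21):
  bit 0 = 0: acc unchanged = O
  bit 1 = 0: acc unchanged = O
  bit 2 = 0: acc unchanged = O
  bit 3 = 1: acc = O + (8, 15) = (8, 15)

8P = (8, 15)


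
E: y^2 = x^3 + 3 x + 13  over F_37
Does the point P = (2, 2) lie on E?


Check whether y^2 = x^3 + 3 x + 13 (mod 37) for (x, y) = (2, 2).
LHS: y^2 = 2^2 mod 37 = 4
RHS: x^3 + 3 x + 13 = 2^3 + 3*2 + 13 mod 37 = 27
LHS != RHS

No, not on the curve


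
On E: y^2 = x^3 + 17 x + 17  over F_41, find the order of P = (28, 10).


Compute successive multiples of P until we hit O:
  1P = (28, 10)
  2P = (22, 16)
  3P = (33, 36)
  4P = (30, 37)
  5P = (32, 18)
  6P = (26, 35)
  7P = (10, 11)
  8P = (13, 37)
  ... (continuing to 42P)
  42P = O

ord(P) = 42


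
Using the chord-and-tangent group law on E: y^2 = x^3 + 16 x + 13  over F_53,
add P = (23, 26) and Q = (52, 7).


P != Q, so use the chord formula.
s = (y2 - y1) / (x2 - x1) = (34) / (29) mod 53 = 3
x3 = s^2 - x1 - x2 mod 53 = 3^2 - 23 - 52 = 40
y3 = s (x1 - x3) - y1 mod 53 = 3 * (23 - 40) - 26 = 29

P + Q = (40, 29)


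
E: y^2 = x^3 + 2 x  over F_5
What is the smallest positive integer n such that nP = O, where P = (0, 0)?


Compute successive multiples of P until we hit O:
  1P = (0, 0)
  2P = O

ord(P) = 2


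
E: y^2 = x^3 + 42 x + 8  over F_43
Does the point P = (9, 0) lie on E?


Check whether y^2 = x^3 + 42 x + 8 (mod 43) for (x, y) = (9, 0).
LHS: y^2 = 0^2 mod 43 = 0
RHS: x^3 + 42 x + 8 = 9^3 + 42*9 + 8 mod 43 = 40
LHS != RHS

No, not on the curve


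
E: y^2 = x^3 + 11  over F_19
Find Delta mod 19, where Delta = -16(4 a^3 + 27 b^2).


4 a^3 + 27 b^2 = 4*0^3 + 27*11^2 = 0 + 3267 = 3267
Delta = -16 * (3267) = -52272
Delta mod 19 = 16

Delta = 16 (mod 19)


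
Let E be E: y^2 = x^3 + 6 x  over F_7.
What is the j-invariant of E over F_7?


Delta = -16(4 a^3 + 27 b^2) mod 7 = 1
-1728 * (4 a)^3 = -1728 * (4*6)^3 mod 7 = 6
j = 6 * 1^(-1) mod 7 = 6

j = 6 (mod 7)


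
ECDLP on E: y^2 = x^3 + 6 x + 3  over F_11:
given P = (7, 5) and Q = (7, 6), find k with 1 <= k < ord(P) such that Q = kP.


Enumerate multiples of P until we hit Q = (7, 6):
  1P = (7, 5)
  2P = (9, 4)
  3P = (9, 7)
  4P = (7, 6)
Match found at i = 4.

k = 4


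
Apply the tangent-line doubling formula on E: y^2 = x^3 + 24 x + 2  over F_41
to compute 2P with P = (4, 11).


Doubling: s = (3 x1^2 + a) / (2 y1)
s = (3*4^2 + 24) / (2*11) mod 41 = 7
x3 = s^2 - 2 x1 mod 41 = 7^2 - 2*4 = 0
y3 = s (x1 - x3) - y1 mod 41 = 7 * (4 - 0) - 11 = 17

2P = (0, 17)


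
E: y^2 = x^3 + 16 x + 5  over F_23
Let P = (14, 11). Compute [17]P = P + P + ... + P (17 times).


k = 17 = 10001_2 (binary, LSB first: 10001)
Double-and-add from P = (14, 11):
  bit 0 = 1: acc = O + (14, 11) = (14, 11)
  bit 1 = 0: acc unchanged = (14, 11)
  bit 2 = 0: acc unchanged = (14, 11)
  bit 3 = 0: acc unchanged = (14, 11)
  bit 4 = 1: acc = (14, 11) + (13, 8) = (5, 16)

17P = (5, 16)


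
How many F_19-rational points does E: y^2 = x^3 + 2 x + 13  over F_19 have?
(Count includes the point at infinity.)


For each x in F_19, count y with y^2 = x^3 + 2 x + 13 mod 19:
  x = 1: RHS = 16, y in [4, 15]  -> 2 point(s)
  x = 2: RHS = 6, y in [5, 14]  -> 2 point(s)
  x = 4: RHS = 9, y in [3, 16]  -> 2 point(s)
  x = 7: RHS = 9, y in [3, 16]  -> 2 point(s)
  x = 8: RHS = 9, y in [3, 16]  -> 2 point(s)
  x = 9: RHS = 0, y in [0]  -> 1 point(s)
  x = 10: RHS = 7, y in [8, 11]  -> 2 point(s)
  x = 11: RHS = 17, y in [6, 13]  -> 2 point(s)
  x = 12: RHS = 17, y in [6, 13]  -> 2 point(s)
  x = 14: RHS = 11, y in [7, 12]  -> 2 point(s)
  x = 15: RHS = 17, y in [6, 13]  -> 2 point(s)
  x = 17: RHS = 1, y in [1, 18]  -> 2 point(s)
Affine points: 23. Add the point at infinity: total = 24.

#E(F_19) = 24


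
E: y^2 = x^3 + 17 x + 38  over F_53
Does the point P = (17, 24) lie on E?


Check whether y^2 = x^3 + 17 x + 38 (mod 53) for (x, y) = (17, 24).
LHS: y^2 = 24^2 mod 53 = 46
RHS: x^3 + 17 x + 38 = 17^3 + 17*17 + 38 mod 53 = 46
LHS = RHS

Yes, on the curve


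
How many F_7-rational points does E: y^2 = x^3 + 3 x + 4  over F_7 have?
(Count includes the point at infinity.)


For each x in F_7, count y with y^2 = x^3 + 3 x + 4 mod 7:
  x = 0: RHS = 4, y in [2, 5]  -> 2 point(s)
  x = 1: RHS = 1, y in [1, 6]  -> 2 point(s)
  x = 2: RHS = 4, y in [2, 5]  -> 2 point(s)
  x = 5: RHS = 4, y in [2, 5]  -> 2 point(s)
  x = 6: RHS = 0, y in [0]  -> 1 point(s)
Affine points: 9. Add the point at infinity: total = 10.

#E(F_7) = 10


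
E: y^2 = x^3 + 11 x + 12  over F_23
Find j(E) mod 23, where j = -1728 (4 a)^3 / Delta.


Delta = -16(4 a^3 + 27 b^2) mod 23 = 15
-1728 * (4 a)^3 = -1728 * (4*11)^3 mod 23 = 1
j = 1 * 15^(-1) mod 23 = 20

j = 20 (mod 23)


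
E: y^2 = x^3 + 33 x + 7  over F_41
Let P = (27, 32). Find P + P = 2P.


Doubling: s = (3 x1^2 + a) / (2 y1)
s = (3*27^2 + 33) / (2*32) mod 41 = 27
x3 = s^2 - 2 x1 mod 41 = 27^2 - 2*27 = 19
y3 = s (x1 - x3) - y1 mod 41 = 27 * (27 - 19) - 32 = 20

2P = (19, 20)


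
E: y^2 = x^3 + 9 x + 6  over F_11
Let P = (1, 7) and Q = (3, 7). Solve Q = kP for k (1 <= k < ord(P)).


Enumerate multiples of P until we hit Q = (3, 7):
  1P = (1, 7)
  2P = (3, 7)
Match found at i = 2.

k = 2


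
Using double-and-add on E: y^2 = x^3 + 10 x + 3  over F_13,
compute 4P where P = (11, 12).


k = 4 = 100_2 (binary, LSB first: 001)
Double-and-add from P = (11, 12):
  bit 0 = 0: acc unchanged = O
  bit 1 = 0: acc unchanged = O
  bit 2 = 1: acc = O + (7, 0) = (7, 0)

4P = (7, 0)


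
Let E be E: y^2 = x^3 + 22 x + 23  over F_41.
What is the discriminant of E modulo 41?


4 a^3 + 27 b^2 = 4*22^3 + 27*23^2 = 42592 + 14283 = 56875
Delta = -16 * (56875) = -910000
Delta mod 41 = 36

Delta = 36 (mod 41)


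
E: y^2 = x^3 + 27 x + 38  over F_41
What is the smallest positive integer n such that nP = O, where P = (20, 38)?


Compute successive multiples of P until we hit O:
  1P = (20, 38)
  2P = (32, 38)
  3P = (30, 3)
  4P = (34, 11)
  5P = (29, 35)
  6P = (24, 18)
  7P = (22, 13)
  8P = (22, 28)
  ... (continuing to 15P)
  15P = O

ord(P) = 15


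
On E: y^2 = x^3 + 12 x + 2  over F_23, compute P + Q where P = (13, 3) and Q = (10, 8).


P != Q, so use the chord formula.
s = (y2 - y1) / (x2 - x1) = (5) / (20) mod 23 = 6
x3 = s^2 - x1 - x2 mod 23 = 6^2 - 13 - 10 = 13
y3 = s (x1 - x3) - y1 mod 23 = 6 * (13 - 13) - 3 = 20

P + Q = (13, 20)


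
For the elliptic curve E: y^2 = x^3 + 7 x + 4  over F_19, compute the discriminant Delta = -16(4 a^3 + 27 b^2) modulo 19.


4 a^3 + 27 b^2 = 4*7^3 + 27*4^2 = 1372 + 432 = 1804
Delta = -16 * (1804) = -28864
Delta mod 19 = 16

Delta = 16 (mod 19)


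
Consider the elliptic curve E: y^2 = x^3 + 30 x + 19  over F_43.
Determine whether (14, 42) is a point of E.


Check whether y^2 = x^3 + 30 x + 19 (mod 43) for (x, y) = (14, 42).
LHS: y^2 = 42^2 mod 43 = 1
RHS: x^3 + 30 x + 19 = 14^3 + 30*14 + 19 mod 43 = 1
LHS = RHS

Yes, on the curve


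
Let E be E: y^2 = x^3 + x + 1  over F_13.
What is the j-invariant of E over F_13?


Delta = -16(4 a^3 + 27 b^2) mod 13 = 11
-1728 * (4 a)^3 = -1728 * (4*1)^3 mod 13 = 12
j = 12 * 11^(-1) mod 13 = 7

j = 7 (mod 13)


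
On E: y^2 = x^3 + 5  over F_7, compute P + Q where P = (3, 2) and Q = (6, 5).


P != Q, so use the chord formula.
s = (y2 - y1) / (x2 - x1) = (3) / (3) mod 7 = 1
x3 = s^2 - x1 - x2 mod 7 = 1^2 - 3 - 6 = 6
y3 = s (x1 - x3) - y1 mod 7 = 1 * (3 - 6) - 2 = 2

P + Q = (6, 2)


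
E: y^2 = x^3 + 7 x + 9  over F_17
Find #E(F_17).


For each x in F_17, count y with y^2 = x^3 + 7 x + 9 mod 17:
  x = 0: RHS = 9, y in [3, 14]  -> 2 point(s)
  x = 1: RHS = 0, y in [0]  -> 1 point(s)
  x = 4: RHS = 16, y in [4, 13]  -> 2 point(s)
  x = 5: RHS = 16, y in [4, 13]  -> 2 point(s)
  x = 8: RHS = 16, y in [4, 13]  -> 2 point(s)
  x = 9: RHS = 2, y in [6, 11]  -> 2 point(s)
  x = 10: RHS = 8, y in [5, 12]  -> 2 point(s)
  x = 12: RHS = 2, y in [6, 11]  -> 2 point(s)
  x = 13: RHS = 2, y in [6, 11]  -> 2 point(s)
  x = 15: RHS = 4, y in [2, 15]  -> 2 point(s)
  x = 16: RHS = 1, y in [1, 16]  -> 2 point(s)
Affine points: 21. Add the point at infinity: total = 22.

#E(F_17) = 22


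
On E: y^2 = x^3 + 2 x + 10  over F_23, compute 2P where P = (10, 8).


Doubling: s = (3 x1^2 + a) / (2 y1)
s = (3*10^2 + 2) / (2*8) mod 23 = 16
x3 = s^2 - 2 x1 mod 23 = 16^2 - 2*10 = 6
y3 = s (x1 - x3) - y1 mod 23 = 16 * (10 - 6) - 8 = 10

2P = (6, 10)


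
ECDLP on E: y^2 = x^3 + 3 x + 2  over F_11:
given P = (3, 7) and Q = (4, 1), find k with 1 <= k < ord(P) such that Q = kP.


Enumerate multiples of P until we hit Q = (4, 1):
  1P = (3, 7)
  2P = (6, 7)
  3P = (2, 4)
  4P = (4, 1)
Match found at i = 4.

k = 4


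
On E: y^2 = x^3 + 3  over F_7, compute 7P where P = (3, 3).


k = 7 = 111_2 (binary, LSB first: 111)
Double-and-add from P = (3, 3):
  bit 0 = 1: acc = O + (3, 3) = (3, 3)
  bit 1 = 1: acc = (3, 3) + (2, 5) = (6, 3)
  bit 2 = 1: acc = (6, 3) + (5, 4) = (4, 2)

7P = (4, 2)


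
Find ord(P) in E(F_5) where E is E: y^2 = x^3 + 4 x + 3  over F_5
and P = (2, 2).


Compute successive multiples of P until we hit O:
  1P = (2, 2)
  2P = (2, 3)
  3P = O

ord(P) = 3


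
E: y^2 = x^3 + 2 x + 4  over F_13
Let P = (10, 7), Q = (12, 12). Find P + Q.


P != Q, so use the chord formula.
s = (y2 - y1) / (x2 - x1) = (5) / (2) mod 13 = 9
x3 = s^2 - x1 - x2 mod 13 = 9^2 - 10 - 12 = 7
y3 = s (x1 - x3) - y1 mod 13 = 9 * (10 - 7) - 7 = 7

P + Q = (7, 7)


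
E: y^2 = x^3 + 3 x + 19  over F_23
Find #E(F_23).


For each x in F_23, count y with y^2 = x^3 + 3 x + 19 mod 23:
  x = 1: RHS = 0, y in [0]  -> 1 point(s)
  x = 3: RHS = 9, y in [3, 20]  -> 2 point(s)
  x = 4: RHS = 3, y in [7, 16]  -> 2 point(s)
  x = 6: RHS = 0, y in [0]  -> 1 point(s)
  x = 8: RHS = 3, y in [7, 16]  -> 2 point(s)
  x = 9: RHS = 16, y in [4, 19]  -> 2 point(s)
  x = 11: RHS = 3, y in [7, 16]  -> 2 point(s)
  x = 12: RHS = 12, y in [9, 14]  -> 2 point(s)
  x = 13: RHS = 1, y in [1, 22]  -> 2 point(s)
  x = 15: RHS = 12, y in [9, 14]  -> 2 point(s)
  x = 16: RHS = 0, y in [0]  -> 1 point(s)
  x = 19: RHS = 12, y in [9, 14]  -> 2 point(s)
  x = 20: RHS = 6, y in [11, 12]  -> 2 point(s)
Affine points: 23. Add the point at infinity: total = 24.

#E(F_23) = 24


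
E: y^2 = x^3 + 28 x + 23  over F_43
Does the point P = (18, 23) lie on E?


Check whether y^2 = x^3 + 28 x + 23 (mod 43) for (x, y) = (18, 23).
LHS: y^2 = 23^2 mod 43 = 13
RHS: x^3 + 28 x + 23 = 18^3 + 28*18 + 23 mod 43 = 38
LHS != RHS

No, not on the curve


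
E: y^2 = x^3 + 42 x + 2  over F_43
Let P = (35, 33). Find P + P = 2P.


Doubling: s = (3 x1^2 + a) / (2 y1)
s = (3*35^2 + 42) / (2*33) mod 43 = 27
x3 = s^2 - 2 x1 mod 43 = 27^2 - 2*35 = 14
y3 = s (x1 - x3) - y1 mod 43 = 27 * (35 - 14) - 33 = 18

2P = (14, 18)


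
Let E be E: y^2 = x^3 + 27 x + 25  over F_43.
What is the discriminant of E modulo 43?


4 a^3 + 27 b^2 = 4*27^3 + 27*25^2 = 78732 + 16875 = 95607
Delta = -16 * (95607) = -1529712
Delta mod 43 = 13

Delta = 13 (mod 43)


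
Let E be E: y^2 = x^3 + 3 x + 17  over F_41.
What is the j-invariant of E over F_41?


Delta = -16(4 a^3 + 27 b^2) mod 41 = 32
-1728 * (4 a)^3 = -1728 * (4*3)^3 mod 41 = 5
j = 5 * 32^(-1) mod 41 = 4

j = 4 (mod 41)


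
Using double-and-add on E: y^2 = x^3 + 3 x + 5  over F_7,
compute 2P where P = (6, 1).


k = 2 = 10_2 (binary, LSB first: 01)
Double-and-add from P = (6, 1):
  bit 0 = 0: acc unchanged = O
  bit 1 = 1: acc = O + (4, 5) = (4, 5)

2P = (4, 5)


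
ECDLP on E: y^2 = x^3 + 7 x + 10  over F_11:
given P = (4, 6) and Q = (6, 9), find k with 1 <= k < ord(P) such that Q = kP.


Enumerate multiples of P until we hit Q = (6, 9):
  1P = (4, 6)
  2P = (3, 5)
  3P = (5, 4)
  4P = (6, 9)
Match found at i = 4.

k = 4


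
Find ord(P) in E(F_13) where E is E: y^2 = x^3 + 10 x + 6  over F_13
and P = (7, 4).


Compute successive multiples of P until we hit O:
  1P = (7, 4)
  2P = (11, 2)
  3P = (5, 8)
  4P = (5, 5)
  5P = (11, 11)
  6P = (7, 9)
  7P = O

ord(P) = 7


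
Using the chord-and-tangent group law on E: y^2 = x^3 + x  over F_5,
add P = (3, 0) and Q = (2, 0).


P != Q, so use the chord formula.
s = (y2 - y1) / (x2 - x1) = (0) / (4) mod 5 = 0
x3 = s^2 - x1 - x2 mod 5 = 0^2 - 3 - 2 = 0
y3 = s (x1 - x3) - y1 mod 5 = 0 * (3 - 0) - 0 = 0

P + Q = (0, 0)


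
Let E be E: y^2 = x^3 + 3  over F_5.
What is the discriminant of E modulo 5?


4 a^3 + 27 b^2 = 4*0^3 + 27*3^2 = 0 + 243 = 243
Delta = -16 * (243) = -3888
Delta mod 5 = 2

Delta = 2 (mod 5)


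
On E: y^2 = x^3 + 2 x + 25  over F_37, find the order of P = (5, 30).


Compute successive multiples of P until we hit O:
  1P = (5, 30)
  2P = (11, 3)
  3P = (32, 36)
  4P = (27, 35)
  5P = (1, 18)
  6P = (3, 13)
  7P = (18, 26)
  8P = (13, 18)
  ... (continuing to 23P)
  23P = O

ord(P) = 23


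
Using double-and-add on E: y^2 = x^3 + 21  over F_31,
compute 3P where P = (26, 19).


k = 3 = 11_2 (binary, LSB first: 11)
Double-and-add from P = (26, 19):
  bit 0 = 1: acc = O + (26, 19) = (26, 19)
  bit 1 = 1: acc = (26, 19) + (28, 26) = (28, 5)

3P = (28, 5)


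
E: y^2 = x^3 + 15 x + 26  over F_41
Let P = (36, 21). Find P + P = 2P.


Doubling: s = (3 x1^2 + a) / (2 y1)
s = (3*36^2 + 15) / (2*21) mod 41 = 8
x3 = s^2 - 2 x1 mod 41 = 8^2 - 2*36 = 33
y3 = s (x1 - x3) - y1 mod 41 = 8 * (36 - 33) - 21 = 3

2P = (33, 3)


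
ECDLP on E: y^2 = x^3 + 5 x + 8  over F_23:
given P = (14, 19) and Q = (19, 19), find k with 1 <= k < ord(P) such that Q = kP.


Enumerate multiples of P until we hit Q = (19, 19):
  1P = (14, 19)
  2P = (13, 19)
  3P = (19, 4)
  4P = (22, 5)
  5P = (3, 2)
  6P = (12, 5)
  7P = (0, 10)
  8P = (10, 0)
  9P = (0, 13)
  10P = (12, 18)
  11P = (3, 21)
  12P = (22, 18)
  13P = (19, 19)
Match found at i = 13.

k = 13


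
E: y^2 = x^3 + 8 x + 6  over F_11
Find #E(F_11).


For each x in F_11, count y with y^2 = x^3 + 8 x + 6 mod 11:
  x = 1: RHS = 4, y in [2, 9]  -> 2 point(s)
  x = 4: RHS = 3, y in [5, 6]  -> 2 point(s)
  x = 7: RHS = 9, y in [3, 8]  -> 2 point(s)
  x = 9: RHS = 4, y in [2, 9]  -> 2 point(s)
Affine points: 8. Add the point at infinity: total = 9.

#E(F_11) = 9


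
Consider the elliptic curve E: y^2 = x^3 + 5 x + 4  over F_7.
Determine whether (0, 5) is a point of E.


Check whether y^2 = x^3 + 5 x + 4 (mod 7) for (x, y) = (0, 5).
LHS: y^2 = 5^2 mod 7 = 4
RHS: x^3 + 5 x + 4 = 0^3 + 5*0 + 4 mod 7 = 4
LHS = RHS

Yes, on the curve


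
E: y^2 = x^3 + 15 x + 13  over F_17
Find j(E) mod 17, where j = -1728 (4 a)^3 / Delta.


Delta = -16(4 a^3 + 27 b^2) mod 17 = 9
-1728 * (4 a)^3 = -1728 * (4*15)^3 mod 17 = 5
j = 5 * 9^(-1) mod 17 = 10

j = 10 (mod 17)


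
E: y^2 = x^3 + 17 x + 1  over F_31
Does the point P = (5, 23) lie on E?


Check whether y^2 = x^3 + 17 x + 1 (mod 31) for (x, y) = (5, 23).
LHS: y^2 = 23^2 mod 31 = 2
RHS: x^3 + 17 x + 1 = 5^3 + 17*5 + 1 mod 31 = 25
LHS != RHS

No, not on the curve


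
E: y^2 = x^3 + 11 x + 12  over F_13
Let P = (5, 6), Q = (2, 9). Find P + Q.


P != Q, so use the chord formula.
s = (y2 - y1) / (x2 - x1) = (3) / (10) mod 13 = 12
x3 = s^2 - x1 - x2 mod 13 = 12^2 - 5 - 2 = 7
y3 = s (x1 - x3) - y1 mod 13 = 12 * (5 - 7) - 6 = 9

P + Q = (7, 9)


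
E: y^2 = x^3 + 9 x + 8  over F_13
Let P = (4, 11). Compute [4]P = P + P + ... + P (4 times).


k = 4 = 100_2 (binary, LSB first: 001)
Double-and-add from P = (4, 11):
  bit 0 = 0: acc unchanged = O
  bit 1 = 0: acc unchanged = O
  bit 2 = 1: acc = O + (5, 10) = (5, 10)

4P = (5, 10)


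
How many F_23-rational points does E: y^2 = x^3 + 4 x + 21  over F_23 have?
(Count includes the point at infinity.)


For each x in F_23, count y with y^2 = x^3 + 4 x + 21 mod 23:
  x = 1: RHS = 3, y in [7, 16]  -> 2 point(s)
  x = 4: RHS = 9, y in [3, 20]  -> 2 point(s)
  x = 6: RHS = 8, y in [10, 13]  -> 2 point(s)
  x = 7: RHS = 1, y in [1, 22]  -> 2 point(s)
  x = 8: RHS = 13, y in [6, 17]  -> 2 point(s)
  x = 9: RHS = 4, y in [2, 21]  -> 2 point(s)
  x = 10: RHS = 3, y in [7, 16]  -> 2 point(s)
  x = 11: RHS = 16, y in [4, 19]  -> 2 point(s)
  x = 12: RHS = 3, y in [7, 16]  -> 2 point(s)
  x = 13: RHS = 16, y in [4, 19]  -> 2 point(s)
  x = 15: RHS = 6, y in [11, 12]  -> 2 point(s)
  x = 16: RHS = 18, y in [8, 15]  -> 2 point(s)
  x = 22: RHS = 16, y in [4, 19]  -> 2 point(s)
Affine points: 26. Add the point at infinity: total = 27.

#E(F_23) = 27


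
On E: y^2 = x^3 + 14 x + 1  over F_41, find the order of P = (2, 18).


Compute successive multiples of P until we hit O:
  1P = (2, 18)
  2P = (5, 14)
  3P = (13, 24)
  4P = (8, 16)
  5P = (22, 16)
  6P = (33, 22)
  7P = (16, 4)
  8P = (24, 4)
  ... (continuing to 42P)
  42P = O

ord(P) = 42


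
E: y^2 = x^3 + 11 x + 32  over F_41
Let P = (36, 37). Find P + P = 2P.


Doubling: s = (3 x1^2 + a) / (2 y1)
s = (3*36^2 + 11) / (2*37) mod 41 = 20
x3 = s^2 - 2 x1 mod 41 = 20^2 - 2*36 = 0
y3 = s (x1 - x3) - y1 mod 41 = 20 * (36 - 0) - 37 = 27

2P = (0, 27)


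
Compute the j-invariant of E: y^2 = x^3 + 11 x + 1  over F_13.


Delta = -16(4 a^3 + 27 b^2) mod 13 = 2
-1728 * (4 a)^3 = -1728 * (4*11)^3 mod 13 = 8
j = 8 * 2^(-1) mod 13 = 4

j = 4 (mod 13)


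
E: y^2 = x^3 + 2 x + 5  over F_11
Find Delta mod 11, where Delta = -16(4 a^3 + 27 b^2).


4 a^3 + 27 b^2 = 4*2^3 + 27*5^2 = 32 + 675 = 707
Delta = -16 * (707) = -11312
Delta mod 11 = 7

Delta = 7 (mod 11)


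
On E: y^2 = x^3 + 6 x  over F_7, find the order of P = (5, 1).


Compute successive multiples of P until we hit O:
  1P = (5, 1)
  2P = (1, 0)
  3P = (5, 6)
  4P = O

ord(P) = 4


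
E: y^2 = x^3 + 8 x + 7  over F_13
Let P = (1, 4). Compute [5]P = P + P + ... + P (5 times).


k = 5 = 101_2 (binary, LSB first: 101)
Double-and-add from P = (1, 4):
  bit 0 = 1: acc = O + (1, 4) = (1, 4)
  bit 1 = 0: acc unchanged = (1, 4)
  bit 2 = 1: acc = (1, 4) + (11, 3) = (4, 8)

5P = (4, 8)


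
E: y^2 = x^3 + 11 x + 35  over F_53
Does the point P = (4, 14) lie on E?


Check whether y^2 = x^3 + 11 x + 35 (mod 53) for (x, y) = (4, 14).
LHS: y^2 = 14^2 mod 53 = 37
RHS: x^3 + 11 x + 35 = 4^3 + 11*4 + 35 mod 53 = 37
LHS = RHS

Yes, on the curve


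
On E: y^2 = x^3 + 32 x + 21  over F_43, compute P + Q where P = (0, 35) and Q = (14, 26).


P != Q, so use the chord formula.
s = (y2 - y1) / (x2 - x1) = (34) / (14) mod 43 = 27
x3 = s^2 - x1 - x2 mod 43 = 27^2 - 0 - 14 = 27
y3 = s (x1 - x3) - y1 mod 43 = 27 * (0 - 27) - 35 = 10

P + Q = (27, 10)


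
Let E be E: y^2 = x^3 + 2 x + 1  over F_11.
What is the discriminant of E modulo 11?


4 a^3 + 27 b^2 = 4*2^3 + 27*1^2 = 32 + 27 = 59
Delta = -16 * (59) = -944
Delta mod 11 = 2

Delta = 2 (mod 11)


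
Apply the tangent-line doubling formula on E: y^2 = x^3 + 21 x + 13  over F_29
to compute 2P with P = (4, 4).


Doubling: s = (3 x1^2 + a) / (2 y1)
s = (3*4^2 + 21) / (2*4) mod 29 = 5
x3 = s^2 - 2 x1 mod 29 = 5^2 - 2*4 = 17
y3 = s (x1 - x3) - y1 mod 29 = 5 * (4 - 17) - 4 = 18

2P = (17, 18)


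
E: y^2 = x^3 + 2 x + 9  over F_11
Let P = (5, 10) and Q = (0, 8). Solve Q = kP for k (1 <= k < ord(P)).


Enumerate multiples of P until we hit Q = (0, 8):
  1P = (5, 10)
  2P = (1, 1)
  3P = (8, 8)
  4P = (7, 6)
  5P = (3, 8)
  6P = (4, 2)
  7P = (0, 8)
Match found at i = 7.

k = 7


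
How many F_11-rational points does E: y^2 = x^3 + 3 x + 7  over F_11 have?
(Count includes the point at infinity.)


For each x in F_11, count y with y^2 = x^3 + 3 x + 7 mod 11:
  x = 1: RHS = 0, y in [0]  -> 1 point(s)
  x = 5: RHS = 4, y in [2, 9]  -> 2 point(s)
  x = 8: RHS = 4, y in [2, 9]  -> 2 point(s)
  x = 9: RHS = 4, y in [2, 9]  -> 2 point(s)
  x = 10: RHS = 3, y in [5, 6]  -> 2 point(s)
Affine points: 9. Add the point at infinity: total = 10.

#E(F_11) = 10


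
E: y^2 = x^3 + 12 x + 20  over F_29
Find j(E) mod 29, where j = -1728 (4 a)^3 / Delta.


Delta = -16(4 a^3 + 27 b^2) mod 29 = 25
-1728 * (4 a)^3 = -1728 * (4*12)^3 mod 29 = 6
j = 6 * 25^(-1) mod 29 = 13

j = 13 (mod 29)


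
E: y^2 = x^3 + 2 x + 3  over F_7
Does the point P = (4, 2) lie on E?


Check whether y^2 = x^3 + 2 x + 3 (mod 7) for (x, y) = (4, 2).
LHS: y^2 = 2^2 mod 7 = 4
RHS: x^3 + 2 x + 3 = 4^3 + 2*4 + 3 mod 7 = 5
LHS != RHS

No, not on the curve


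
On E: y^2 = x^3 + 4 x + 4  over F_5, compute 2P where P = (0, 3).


Doubling: s = (3 x1^2 + a) / (2 y1)
s = (3*0^2 + 4) / (2*3) mod 5 = 4
x3 = s^2 - 2 x1 mod 5 = 4^2 - 2*0 = 1
y3 = s (x1 - x3) - y1 mod 5 = 4 * (0 - 1) - 3 = 3

2P = (1, 3)


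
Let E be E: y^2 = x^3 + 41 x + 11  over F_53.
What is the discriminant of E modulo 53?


4 a^3 + 27 b^2 = 4*41^3 + 27*11^2 = 275684 + 3267 = 278951
Delta = -16 * (278951) = -4463216
Delta mod 53 = 20

Delta = 20 (mod 53)


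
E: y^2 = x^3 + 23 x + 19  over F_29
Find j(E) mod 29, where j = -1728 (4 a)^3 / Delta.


Delta = -16(4 a^3 + 27 b^2) mod 29 = 1
-1728 * (4 a)^3 = -1728 * (4*23)^3 mod 29 = 21
j = 21 * 1^(-1) mod 29 = 21

j = 21 (mod 29)


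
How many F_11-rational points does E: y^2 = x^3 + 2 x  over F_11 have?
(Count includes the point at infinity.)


For each x in F_11, count y with y^2 = x^3 + 2 x + 0 mod 11:
  x = 0: RHS = 0, y in [0]  -> 1 point(s)
  x = 1: RHS = 3, y in [5, 6]  -> 2 point(s)
  x = 2: RHS = 1, y in [1, 10]  -> 2 point(s)
  x = 3: RHS = 0, y in [0]  -> 1 point(s)
  x = 5: RHS = 3, y in [5, 6]  -> 2 point(s)
  x = 7: RHS = 5, y in [4, 7]  -> 2 point(s)
  x = 8: RHS = 0, y in [0]  -> 1 point(s)
Affine points: 11. Add the point at infinity: total = 12.

#E(F_11) = 12


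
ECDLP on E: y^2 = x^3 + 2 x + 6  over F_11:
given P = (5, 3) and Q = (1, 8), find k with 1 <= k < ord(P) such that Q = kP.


Enumerate multiples of P until we hit Q = (1, 8):
  1P = (5, 3)
  2P = (1, 8)
Match found at i = 2.

k = 2


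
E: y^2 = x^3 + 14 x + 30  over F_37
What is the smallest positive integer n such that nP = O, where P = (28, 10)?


Compute successive multiples of P until we hit O:
  1P = (28, 10)
  2P = (28, 27)
  3P = O

ord(P) = 3


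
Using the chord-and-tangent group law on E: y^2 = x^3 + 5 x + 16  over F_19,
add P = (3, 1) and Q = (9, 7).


P != Q, so use the chord formula.
s = (y2 - y1) / (x2 - x1) = (6) / (6) mod 19 = 1
x3 = s^2 - x1 - x2 mod 19 = 1^2 - 3 - 9 = 8
y3 = s (x1 - x3) - y1 mod 19 = 1 * (3 - 8) - 1 = 13

P + Q = (8, 13)


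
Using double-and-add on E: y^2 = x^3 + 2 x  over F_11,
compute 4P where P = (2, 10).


k = 4 = 100_2 (binary, LSB first: 001)
Double-and-add from P = (2, 10):
  bit 0 = 0: acc unchanged = O
  bit 1 = 0: acc unchanged = O
  bit 2 = 1: acc = O + (1, 6) = (1, 6)

4P = (1, 6)


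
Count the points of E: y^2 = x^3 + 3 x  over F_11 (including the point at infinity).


For each x in F_11, count y with y^2 = x^3 + 3 x + 0 mod 11:
  x = 0: RHS = 0, y in [0]  -> 1 point(s)
  x = 1: RHS = 4, y in [2, 9]  -> 2 point(s)
  x = 2: RHS = 3, y in [5, 6]  -> 2 point(s)
  x = 3: RHS = 3, y in [5, 6]  -> 2 point(s)
  x = 6: RHS = 3, y in [5, 6]  -> 2 point(s)
  x = 7: RHS = 1, y in [1, 10]  -> 2 point(s)
Affine points: 11. Add the point at infinity: total = 12.

#E(F_11) = 12


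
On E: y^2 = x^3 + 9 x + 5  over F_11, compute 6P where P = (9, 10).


k = 6 = 110_2 (binary, LSB first: 011)
Double-and-add from P = (9, 10):
  bit 0 = 0: acc unchanged = O
  bit 1 = 1: acc = O + (7, 2) = (7, 2)
  bit 2 = 1: acc = (7, 2) + (0, 7) = (9, 1)

6P = (9, 1)


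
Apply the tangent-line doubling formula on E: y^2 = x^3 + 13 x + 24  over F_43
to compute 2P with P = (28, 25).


Doubling: s = (3 x1^2 + a) / (2 y1)
s = (3*28^2 + 13) / (2*25) mod 43 = 0
x3 = s^2 - 2 x1 mod 43 = 0^2 - 2*28 = 30
y3 = s (x1 - x3) - y1 mod 43 = 0 * (28 - 30) - 25 = 18

2P = (30, 18)


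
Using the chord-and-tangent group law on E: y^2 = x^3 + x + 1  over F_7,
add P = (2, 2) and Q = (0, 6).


P != Q, so use the chord formula.
s = (y2 - y1) / (x2 - x1) = (4) / (5) mod 7 = 5
x3 = s^2 - x1 - x2 mod 7 = 5^2 - 2 - 0 = 2
y3 = s (x1 - x3) - y1 mod 7 = 5 * (2 - 2) - 2 = 5

P + Q = (2, 5)


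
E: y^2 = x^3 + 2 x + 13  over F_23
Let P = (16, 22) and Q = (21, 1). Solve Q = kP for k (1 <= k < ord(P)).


Enumerate multiples of P until we hit Q = (21, 1):
  1P = (16, 22)
  2P = (4, 4)
  3P = (11, 20)
  4P = (21, 22)
  5P = (9, 1)
  6P = (7, 5)
  7P = (3, 0)
  8P = (7, 18)
  9P = (9, 22)
  10P = (21, 1)
Match found at i = 10.

k = 10


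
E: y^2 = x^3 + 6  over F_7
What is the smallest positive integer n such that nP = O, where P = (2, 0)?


Compute successive multiples of P until we hit O:
  1P = (2, 0)
  2P = O

ord(P) = 2


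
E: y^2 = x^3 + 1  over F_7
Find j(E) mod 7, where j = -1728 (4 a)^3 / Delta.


Delta = -16(4 a^3 + 27 b^2) mod 7 = 2
-1728 * (4 a)^3 = -1728 * (4*0)^3 mod 7 = 0
j = 0 * 2^(-1) mod 7 = 0

j = 0 (mod 7)


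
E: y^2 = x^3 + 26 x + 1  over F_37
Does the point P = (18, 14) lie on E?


Check whether y^2 = x^3 + 26 x + 1 (mod 37) for (x, y) = (18, 14).
LHS: y^2 = 14^2 mod 37 = 11
RHS: x^3 + 26 x + 1 = 18^3 + 26*18 + 1 mod 37 = 11
LHS = RHS

Yes, on the curve


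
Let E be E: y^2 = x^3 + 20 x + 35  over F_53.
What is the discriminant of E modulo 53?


4 a^3 + 27 b^2 = 4*20^3 + 27*35^2 = 32000 + 33075 = 65075
Delta = -16 * (65075) = -1041200
Delta mod 53 = 38

Delta = 38 (mod 53)


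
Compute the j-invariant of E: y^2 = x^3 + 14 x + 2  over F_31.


Delta = -16(4 a^3 + 27 b^2) mod 31 = 7
-1728 * (4 a)^3 = -1728 * (4*14)^3 mod 31 = 8
j = 8 * 7^(-1) mod 31 = 10

j = 10 (mod 31)


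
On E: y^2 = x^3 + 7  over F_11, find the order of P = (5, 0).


Compute successive multiples of P until we hit O:
  1P = (5, 0)
  2P = O

ord(P) = 2


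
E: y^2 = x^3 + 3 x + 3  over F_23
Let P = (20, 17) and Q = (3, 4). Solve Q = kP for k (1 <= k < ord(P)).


Enumerate multiples of P until we hit Q = (3, 4):
  1P = (20, 17)
  2P = (18, 1)
  3P = (3, 4)
Match found at i = 3.

k = 3


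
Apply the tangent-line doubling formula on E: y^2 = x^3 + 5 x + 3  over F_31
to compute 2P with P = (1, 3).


Doubling: s = (3 x1^2 + a) / (2 y1)
s = (3*1^2 + 5) / (2*3) mod 31 = 22
x3 = s^2 - 2 x1 mod 31 = 22^2 - 2*1 = 17
y3 = s (x1 - x3) - y1 mod 31 = 22 * (1 - 17) - 3 = 17

2P = (17, 17)


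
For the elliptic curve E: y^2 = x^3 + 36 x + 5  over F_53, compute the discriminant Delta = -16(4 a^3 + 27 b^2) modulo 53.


4 a^3 + 27 b^2 = 4*36^3 + 27*5^2 = 186624 + 675 = 187299
Delta = -16 * (187299) = -2996784
Delta mod 53 = 48

Delta = 48 (mod 53)


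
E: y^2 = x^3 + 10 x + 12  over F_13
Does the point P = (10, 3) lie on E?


Check whether y^2 = x^3 + 10 x + 12 (mod 13) for (x, y) = (10, 3).
LHS: y^2 = 3^2 mod 13 = 9
RHS: x^3 + 10 x + 12 = 10^3 + 10*10 + 12 mod 13 = 7
LHS != RHS

No, not on the curve


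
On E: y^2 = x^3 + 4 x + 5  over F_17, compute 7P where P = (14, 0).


k = 7 = 111_2 (binary, LSB first: 111)
Double-and-add from P = (14, 0):
  bit 0 = 1: acc = O + (14, 0) = (14, 0)
  bit 1 = 1: acc = (14, 0) + O = (14, 0)
  bit 2 = 1: acc = (14, 0) + O = (14, 0)

7P = (14, 0)


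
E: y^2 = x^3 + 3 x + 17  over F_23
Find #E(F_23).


For each x in F_23, count y with y^2 = x^3 + 3 x + 17 mod 23:
  x = 2: RHS = 8, y in [10, 13]  -> 2 point(s)
  x = 4: RHS = 1, y in [1, 22]  -> 2 point(s)
  x = 7: RHS = 13, y in [6, 17]  -> 2 point(s)
  x = 8: RHS = 1, y in [1, 22]  -> 2 point(s)
  x = 10: RHS = 12, y in [9, 14]  -> 2 point(s)
  x = 11: RHS = 1, y in [1, 22]  -> 2 point(s)
  x = 17: RHS = 13, y in [6, 17]  -> 2 point(s)
  x = 20: RHS = 4, y in [2, 21]  -> 2 point(s)
  x = 21: RHS = 3, y in [7, 16]  -> 2 point(s)
  x = 22: RHS = 13, y in [6, 17]  -> 2 point(s)
Affine points: 20. Add the point at infinity: total = 21.

#E(F_23) = 21


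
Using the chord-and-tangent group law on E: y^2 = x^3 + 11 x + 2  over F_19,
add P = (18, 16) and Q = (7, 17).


P != Q, so use the chord formula.
s = (y2 - y1) / (x2 - x1) = (1) / (8) mod 19 = 12
x3 = s^2 - x1 - x2 mod 19 = 12^2 - 18 - 7 = 5
y3 = s (x1 - x3) - y1 mod 19 = 12 * (18 - 5) - 16 = 7

P + Q = (5, 7)


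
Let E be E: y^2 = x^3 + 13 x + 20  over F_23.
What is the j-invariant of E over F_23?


Delta = -16(4 a^3 + 27 b^2) mod 23 = 13
-1728 * (4 a)^3 = -1728 * (4*13)^3 mod 23 = 19
j = 19 * 13^(-1) mod 23 = 5

j = 5 (mod 23)


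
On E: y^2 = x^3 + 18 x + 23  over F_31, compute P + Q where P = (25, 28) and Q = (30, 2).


P != Q, so use the chord formula.
s = (y2 - y1) / (x2 - x1) = (5) / (5) mod 31 = 1
x3 = s^2 - x1 - x2 mod 31 = 1^2 - 25 - 30 = 8
y3 = s (x1 - x3) - y1 mod 31 = 1 * (25 - 8) - 28 = 20

P + Q = (8, 20)


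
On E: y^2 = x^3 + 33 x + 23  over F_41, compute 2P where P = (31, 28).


Doubling: s = (3 x1^2 + a) / (2 y1)
s = (3*31^2 + 33) / (2*28) mod 41 = 14
x3 = s^2 - 2 x1 mod 41 = 14^2 - 2*31 = 11
y3 = s (x1 - x3) - y1 mod 41 = 14 * (31 - 11) - 28 = 6

2P = (11, 6)


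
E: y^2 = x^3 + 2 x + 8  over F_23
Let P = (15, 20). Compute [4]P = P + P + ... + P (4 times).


k = 4 = 100_2 (binary, LSB first: 001)
Double-and-add from P = (15, 20):
  bit 0 = 0: acc unchanged = O
  bit 1 = 0: acc unchanged = O
  bit 2 = 1: acc = O + (13, 0) = (13, 0)

4P = (13, 0)


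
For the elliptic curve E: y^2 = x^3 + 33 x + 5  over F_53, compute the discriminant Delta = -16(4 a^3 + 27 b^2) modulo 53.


4 a^3 + 27 b^2 = 4*33^3 + 27*5^2 = 143748 + 675 = 144423
Delta = -16 * (144423) = -2310768
Delta mod 53 = 32

Delta = 32 (mod 53)


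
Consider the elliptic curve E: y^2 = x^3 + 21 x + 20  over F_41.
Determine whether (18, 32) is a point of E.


Check whether y^2 = x^3 + 21 x + 20 (mod 41) for (x, y) = (18, 32).
LHS: y^2 = 32^2 mod 41 = 40
RHS: x^3 + 21 x + 20 = 18^3 + 21*18 + 20 mod 41 = 39
LHS != RHS

No, not on the curve
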